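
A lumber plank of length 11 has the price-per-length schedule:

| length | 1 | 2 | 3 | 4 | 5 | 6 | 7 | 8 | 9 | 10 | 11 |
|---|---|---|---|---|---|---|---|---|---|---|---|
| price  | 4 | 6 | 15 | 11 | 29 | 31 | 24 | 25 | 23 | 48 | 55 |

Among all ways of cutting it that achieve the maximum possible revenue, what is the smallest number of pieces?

3

Build r[k] bottom-up: r[k] = max over allowed piece i of (p[i] + r[k−i]).
r[1] = 4
r[2] = max(4+4, 6+0) = 8
r[3] = max(4+8, 6+4, 15+0) = 15
r[4] = max(4+15, 6+8, 15+4, 11+0) = 19
r[5] = max(4+19, 6+15, 15+8, 11+4, 29+0) = 29
r[6] = max(4+29, 6+19, 15+15, 11+8, 29+4, 31+0) = 33
r[7] = max(4+33, 6+29, 15+19, …, 31+4, 24+0) = 37
r[8] = max(4+37, 6+33, 15+29, …, 24+4, 25+0) = 44
r[9] = max(4+44, 6+37, 15+33, …, 25+4, 23+0) = 48
r[10] = max(4+48, 6+44, 15+37, …, 23+4, 48+0) = 58
r[11] = max(4+58, 6+48, 15+44, …, 48+4, 55+0) = 62
Maximum revenue is $62.
Now minimize piece count subject to staying optimal: for each k, pieces[k] = 1 + min over i with p[i]+r[k−i]=r[k] of pieces[k−i].
pieces[8] = 2
pieces[9] = 3
pieces[10] = 2
pieces[11] = 3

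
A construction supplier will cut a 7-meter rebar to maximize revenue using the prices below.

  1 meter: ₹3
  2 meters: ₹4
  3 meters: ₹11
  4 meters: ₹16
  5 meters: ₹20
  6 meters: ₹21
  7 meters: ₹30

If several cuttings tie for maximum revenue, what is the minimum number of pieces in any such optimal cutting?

Build r[k] bottom-up: r[k] = max over allowed piece i of (p[i] + r[k−i]).
r[1] = 3
r[2] = max(3+3, 4+0) = 6
r[3] = max(3+6, 4+3, 11+0) = 11
r[4] = max(3+11, 4+6, 11+3, 16+0) = 16
r[5] = max(3+16, 4+11, 11+6, 16+3, 20+0) = 20
r[6] = max(3+20, 4+16, 11+11, 16+6, 20+3, 21+0) = 23
r[7] = max(3+23, 4+20, 11+16, …, 21+3, 30+0) = 30
Maximum revenue is ₹30.
Now minimize piece count subject to staying optimal: for each k, pieces[k] = 1 + min over i with p[i]+r[k−i]=r[k] of pieces[k−i].
pieces[4] = 1
pieces[5] = 1
pieces[6] = 2
pieces[7] = 1

1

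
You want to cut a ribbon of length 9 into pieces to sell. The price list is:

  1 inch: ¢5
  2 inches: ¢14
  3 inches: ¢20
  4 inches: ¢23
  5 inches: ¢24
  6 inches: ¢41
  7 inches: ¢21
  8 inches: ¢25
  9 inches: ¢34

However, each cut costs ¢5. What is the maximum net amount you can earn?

Consider every possible first cut. net[k] is the best of p[i]+net[k−i] over all sellable i≤k, charging 5 whenever i<k.
net[1] = 5
net[2] = max(5+5-5, 14+0) = 14
net[3] = max(5+14-5, 14+5-5, 20+0) = 20
net[4] = max(5+20-5, 14+14-5, 20+5-5, 23+0) = 23
net[5] = max(5+23-5, 14+20-5, 20+14-5, 23+5-5, 24+0) = 29
net[6] = max(5+29-5, 14+23-5, 20+20-5, 23+14-5, 24+5-5, 41+0) = 41
net[7] = max(5+41-5, 14+29-5, 20+23-5, …, 41+5-5, 21+0) = 41
net[8] = max(5+41-5, 14+41-5, 20+29-5, …, 21+5-5, 25+0) = 50
net[9] = max(5+50-5, 14+41-5, 20+41-5, …, 25+5-5, 34+0) = 56
One optimal plan: pieces 6 + 3 (1 cut) → ¢61 − ¢5 = ¢56.

56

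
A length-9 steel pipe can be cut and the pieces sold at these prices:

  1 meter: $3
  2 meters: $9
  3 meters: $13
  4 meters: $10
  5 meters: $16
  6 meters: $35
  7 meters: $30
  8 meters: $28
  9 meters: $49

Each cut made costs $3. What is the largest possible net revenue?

49

Build net[k] bottom-up: net[k] = max over allowed piece i of (p[i] + net[k−i]) − 3 per cut.
net[1] = 3
net[2] = max(3+3-3, 9+0) = 9
net[3] = max(3+9-3, 9+3-3, 13+0) = 13
net[4] = max(3+13-3, 9+9-3, 13+3-3, 10+0) = 15
net[5] = max(3+15-3, 9+13-3, 13+9-3, 10+3-3, 16+0) = 19
net[6] = max(3+19-3, 9+15-3, 13+13-3, 10+9-3, 16+3-3, 35+0) = 35
net[7] = max(3+35-3, 9+19-3, 13+15-3, …, 35+3-3, 30+0) = 35
net[8] = max(3+35-3, 9+35-3, 13+19-3, …, 30+3-3, 28+0) = 41
net[9] = max(3+41-3, 9+35-3, 13+35-3, …, 28+3-3, 49+0) = 49
Best is to make no cuts and sell whole for $49.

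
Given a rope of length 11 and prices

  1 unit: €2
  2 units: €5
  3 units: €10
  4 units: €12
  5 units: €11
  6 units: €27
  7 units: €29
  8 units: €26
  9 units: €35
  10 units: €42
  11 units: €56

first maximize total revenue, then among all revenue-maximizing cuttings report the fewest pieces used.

1

Let r[k] be the best obtainable value from length k. For each k, try every first piece i and keep the best of price[i] + r[k−i].
r[1] = 2
r[2] = max(2+2, 5+0) = 5
r[3] = max(2+5, 5+2, 10+0) = 10
r[4] = max(2+10, 5+5, 10+2, 12+0) = 12
r[5] = max(2+12, 5+10, 10+5, 12+2, 11+0) = 15
r[6] = max(2+15, 5+12, 10+10, 12+5, 11+2, 27+0) = 27
r[7] = max(2+27, 5+15, 10+12, …, 27+2, 29+0) = 29
r[8] = max(2+29, 5+27, 10+15, …, 29+2, 26+0) = 32
r[9] = max(2+32, 5+29, 10+27, …, 26+2, 35+0) = 37
r[10] = max(2+37, 5+32, 10+29, …, 35+2, 42+0) = 42
r[11] = max(2+42, 5+37, 10+32, …, 42+2, 56+0) = 56
Maximum revenue is €56.
Now minimize piece count subject to staying optimal: for each k, pieces[k] = 1 + min over i with p[i]+r[k−i]=r[k] of pieces[k−i].
pieces[8] = 2
pieces[9] = 2
pieces[10] = 1
pieces[11] = 1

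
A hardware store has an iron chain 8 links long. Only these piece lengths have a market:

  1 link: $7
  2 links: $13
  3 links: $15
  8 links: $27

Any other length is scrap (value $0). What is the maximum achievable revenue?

Let f[k] be the best obtainable value from length k. For each k, try every first piece i and keep the best of price[i] + f[k−i].
f[1] = 7
f[2] = 14  (first piece 1, then f[1]=7)
f[3] = 21  (first piece 1, then f[2]=14)
f[4] = 28  (first piece 1, then f[3]=21)
f[5] = 35  (first piece 1, then f[4]=28)
f[6] = 42  (first piece 1, then f[5]=35)
f[7] = 49  (first piece 1, then f[6]=42)
f[8] = 56  (first piece 1, then f[7]=49)
One optimal cutting: 1 + 1 + 1 + 1 + 1 + 1 + 1 + 1 → $56.

56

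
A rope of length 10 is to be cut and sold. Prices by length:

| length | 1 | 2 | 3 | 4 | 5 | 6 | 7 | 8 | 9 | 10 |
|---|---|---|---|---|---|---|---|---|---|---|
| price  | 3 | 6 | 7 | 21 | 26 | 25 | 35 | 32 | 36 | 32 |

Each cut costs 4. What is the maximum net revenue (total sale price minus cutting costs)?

48

Consider every possible first cut. net[k] is the best of p[i]+net[k−i] over all sellable i≤k, charging 4 whenever i<k.
net[1] = 3
net[2] = 6
net[3] = 7
net[4] = 21
net[5] = 26
net[6] = 25  (first piece 1, then net[5]=26)
net[7] = 35
net[8] = 38  (first piece 4, then net[4]=21)
net[9] = 43  (first piece 4, then net[5]=26)
net[10] = 48  (first piece 5, then net[5]=26)
One optimal plan: pieces 5 + 5 (1 cut) → 52 − 4 = 48.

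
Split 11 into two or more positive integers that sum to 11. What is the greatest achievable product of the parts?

54

Fill m[k] for k=2..11: at each k try every first piece i and multiply by the better of (k−i) uncut or m[k−i].
m[2] = 1×max(1,0) = 1×1 = 1
m[3] = 1×max(2,1) = 1×2 = 2
m[4] = 2×max(2,1) = 2×2 = 4
m[5] = 2×max(3,2) = 2×3 = 6
m[6] = 3×max(3,2) = 3×3 = 9
m[7] = 2×max(5,6) = 2×6 = 12
m[8] = 2×max(6,9) = 2×9 = 18
m[9] = 3×max(6,9) = 3×9 = 27
m[10] = 2×max(8,18) = 2×18 = 36
m[11] = 2×max(9,27) = 2×27 = 54
One optimal split: 3 + 3 + 3 + 2; product 3×3×3×2 = 54.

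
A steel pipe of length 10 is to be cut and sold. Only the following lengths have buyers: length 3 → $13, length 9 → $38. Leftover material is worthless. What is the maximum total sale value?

Let f[k] be the best obtainable value from length k. For each k, try every first piece i and keep the best of price[i] + f[k−i].
f[1] = 0
f[2] = 0
f[3] = 13
f[4] = 13
f[5] = 13
f[6] = 26  (first piece 3, then f[3]=13)
f[7] = 26
f[8] = 26
f[9] = 39  (first piece 3, then f[6]=26)
f[10] = 39
One optimal cutting: pieces 3 + 3 + 3 with 1 meter of scrap → $39.

39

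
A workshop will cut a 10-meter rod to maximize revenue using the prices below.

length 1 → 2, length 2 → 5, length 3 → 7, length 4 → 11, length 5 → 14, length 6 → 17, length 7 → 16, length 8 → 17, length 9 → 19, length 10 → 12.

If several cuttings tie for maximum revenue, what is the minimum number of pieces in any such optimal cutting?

2

Let r[k] be the best obtainable value from length k. For each k, try every first piece i and keep the best of price[i] + r[k−i].
r[1] = 2
r[2] = 5
r[3] = 7  (first piece 1, then r[2]=5)
r[4] = 11
r[5] = 14
r[6] = 17
r[7] = 19  (first piece 1, then r[6]=17)
r[8] = 22  (first piece 2, then r[6]=17)
r[9] = 25  (first piece 4, then r[5]=14)
r[10] = 28  (first piece 4, then r[6]=17)
Maximum revenue is 28.
Now minimize piece count subject to staying optimal: for each k, pieces[k] = 1 + min over i with p[i]+r[k−i]=r[k] of pieces[k−i].
pieces[7] = 2
pieces[8] = 2
pieces[9] = 2
pieces[10] = 2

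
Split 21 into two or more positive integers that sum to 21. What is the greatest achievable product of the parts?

2187

Define f[k] = max over 1≤i<k of i · max(k−i, f[k−i]); the inner max lets the remainder stay uncut if that's better.
f[2] = 1×max(1,0) = 1×1 = 1
f[3] = 1×max(2,1) = 1×2 = 2
f[4] = 2×max(2,1) = 2×2 = 4
f[5] = 2×max(3,2) = 2×3 = 6
f[6] = 3×max(3,2) = 3×3 = 9
f[7] = 2×max(5,6) = 2×6 = 12
f[8] = 2×max(6,9) = 2×9 = 18
f[9] = 3×max(6,9) = 3×9 = 27
f[10] = 2×max(8,18) = 2×18 = 36
f[11] = 2×max(9,27) = 2×27 = 54
f[12] = 3×max(9,27) = 3×27 = 81
f[13] = 2×max(11,54) = 2×54 = 108
f[14] = 2×max(12,81) = 2×81 = 162
f[15] = 3×max(12,81) = 3×81 = 243
f[16] = 2×max(14,162) = 2×162 = 324
f[17] = 2×max(15,243) = 2×243 = 486
f[18] = 3×max(15,243) = 3×243 = 729
f[19] = 2×max(17,486) = 2×486 = 972
f[20] = 2×max(18,729) = 2×729 = 1458
f[21] = 3×max(18,729) = 3×729 = 2187
One optimal split: 3 + 3 + 3 + 3 + 3 + 3 + 3; product 3×3×3×3×3×3×3 = 2187.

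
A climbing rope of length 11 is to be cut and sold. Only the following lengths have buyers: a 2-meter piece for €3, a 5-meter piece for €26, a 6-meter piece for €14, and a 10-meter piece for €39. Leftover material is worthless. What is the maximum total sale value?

Consider every possible first cut. f[k] is the best of p[i]+f[k−i] over all sellable i≤k.
f[1] = 0
f[2] = 3
f[3] = 3
f[4] = 6  (first piece 2, then f[2]=3)
f[5] = 26
f[6] = 26
f[7] = 29  (first piece 2, then f[5]=26)
f[8] = 29
f[9] = 32  (first piece 2, then f[7]=29)
f[10] = 52  (first piece 5, then f[5]=26)
f[11] = 52
One optimal cutting: pieces 5 + 5 with 1 meter of scrap → €52.

52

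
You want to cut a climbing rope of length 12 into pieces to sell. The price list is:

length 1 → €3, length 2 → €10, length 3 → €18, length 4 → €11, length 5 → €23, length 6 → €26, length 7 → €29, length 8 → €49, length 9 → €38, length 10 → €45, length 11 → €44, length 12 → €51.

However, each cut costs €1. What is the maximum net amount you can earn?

69

Consider every possible first cut. net[k] is the best of p[i]+net[k−i] over all sellable i≤k, charging 1 whenever i<k.
net[1] = 3
net[2] = max(3+3-1, 10+0) = 10
net[3] = max(3+10-1, 10+3-1, 18+0) = 18
net[4] = max(3+18-1, 10+10-1, 18+3-1, 11+0) = 20
net[5] = max(3+20-1, 10+18-1, 18+10-1, 11+3-1, 23+0) = 27
net[6] = max(3+27-1, 10+20-1, 18+18-1, 11+10-1, 23+3-1, 26+0) = 35
net[7] = max(3+35-1, 10+27-1, 18+20-1, …, 26+3-1, 29+0) = 37
net[8] = max(3+37-1, 10+35-1, 18+27-1, …, 29+3-1, 49+0) = 49
net[9] = max(3+49-1, 10+37-1, 18+35-1, …, 49+3-1, 38+0) = 52
net[10] = max(3+52-1, 10+49-1, 18+37-1, …, 38+3-1, 45+0) = 58
net[11] = max(3+58-1, 10+52-1, 18+49-1, …, 45+3-1, 44+0) = 66
net[12] = max(3+66-1, 10+58-1, 18+52-1, …, 44+3-1, 51+0) = 69
One optimal plan: pieces 3 + 3 + 3 + 3 (3 cuts) → €72 − €3 = €69.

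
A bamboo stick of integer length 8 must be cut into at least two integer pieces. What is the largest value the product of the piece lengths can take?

18

Let f[k] be the best product for length k (with at least one cut). For each first piece i, the rest contributes max(k−i, f[k−i]).
f[2] = 1·max(1,0) = 1·1 = 1
f[3] = max(1·2, 2·1) = 2
f[4] = max(1·3, 2·2, 3·1) = 4
f[5] = max(1·4, 2·3, 3·2, 4·1) = 6
f[6] = max(1·6, 2·4, 3·3, 4·2, 5·1) = 9
f[7] = max(1·9, 2·6, 3·4, 4·3, 5·2, 6·1) = 12
f[8] = max(1·12, 2·9, 3·6, …, 6·2, 7·1) = 18
One optimal split: 3 + 3 + 2; product 3·3·2 = 18.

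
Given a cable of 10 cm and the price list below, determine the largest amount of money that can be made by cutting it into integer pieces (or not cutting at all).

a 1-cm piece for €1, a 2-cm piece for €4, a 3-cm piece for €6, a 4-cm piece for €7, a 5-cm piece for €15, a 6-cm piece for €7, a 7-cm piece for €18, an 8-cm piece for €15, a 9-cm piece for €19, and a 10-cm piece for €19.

30

Let v[k] be the best obtainable value from length k. For each k, try every first piece i and keep the best of price[i] + v[k−i].
v[1] = 1
v[2] = max(1+1, 4+0) = 4
v[3] = max(1+4, 4+1, 6+0) = 6
v[4] = max(1+6, 4+4, 6+1, 7+0) = 8
v[5] = max(1+8, 4+6, 6+4, 7+1, 15+0) = 15
v[6] = max(1+15, 4+8, 6+6, 7+4, 15+1, 7+0) = 16
v[7] = max(1+16, 4+15, 6+8, …, 7+1, 18+0) = 19
v[8] = max(1+19, 4+16, 6+15, …, 18+1, 15+0) = 21
v[9] = max(1+21, 4+19, 6+16, …, 15+1, 19+0) = 23
v[10] = max(1+23, 4+21, 6+19, …, 19+1, 19+0) = 30
One optimal cutting: 5 + 5 → €15 + €15 = €30.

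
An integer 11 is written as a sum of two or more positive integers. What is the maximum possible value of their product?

54

Define m[k] = max over 1≤i<k of i · max(k−i, m[k−i]); the inner max lets the remainder stay uncut if that's better.
m[2] = 1×max(1,0) = 1×1 = 1
m[3] = max(1×2, 2×1) = 2
m[4] = max(1×3, 2×2, 3×1) = 4
m[5] = max(1×4, 2×3, 3×2, 4×1) = 6
m[6] = max(1×6, 2×4, 3×3, 4×2, 5×1) = 9
m[7] = max(1×9, 2×6, 3×4, 4×3, 5×2, 6×1) = 12
m[8] = max(1×12, 2×9, 3×6, …, 6×2, 7×1) = 18
m[9] = max(1×18, 2×12, 3×9, …, 7×2, 8×1) = 27
m[10] = max(1×27, 2×18, 3×12, …, 8×2, 9×1) = 36
m[11] = max(1×36, 2×27, 3×18, …, 9×2, 10×1) = 54
One optimal split: 3 + 3 + 3 + 2; product 3×3×3×2 = 54.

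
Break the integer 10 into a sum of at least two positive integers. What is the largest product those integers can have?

36

Fill g[k] for k=2..10: at each k try every first piece i and multiply by the better of (k−i) uncut or g[k−i].
g[2] = 1·max(1,0) = 1·1 = 1
g[3] = 1·max(2,1) = 1·2 = 2
g[4] = 2·max(2,1) = 2·2 = 4
g[5] = 2·max(3,2) = 2·3 = 6
g[6] = 3·max(3,2) = 3·3 = 9
g[7] = 2·max(5,6) = 2·6 = 12
g[8] = 2·max(6,9) = 2·9 = 18
g[9] = 3·max(6,9) = 3·9 = 27
g[10] = 2·max(8,18) = 2·18 = 36
One optimal split: 3 + 3 + 2 + 2; product 3·3·2·2 = 36.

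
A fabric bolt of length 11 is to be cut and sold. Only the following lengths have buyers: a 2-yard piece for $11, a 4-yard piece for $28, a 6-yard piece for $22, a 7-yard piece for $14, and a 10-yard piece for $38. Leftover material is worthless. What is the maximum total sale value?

67

Consider every possible first cut. best[k] is the best of p[i]+best[k−i] over all sellable i≤k.
best[1] = 0
best[2] = 11
best[3] = 11
best[4] = 28
best[5] = 28
best[6] = 39  (first piece 2, then best[4]=28)
best[7] = 39
best[8] = 56  (first piece 4, then best[4]=28)
best[9] = 56
best[10] = 67  (first piece 2, then best[8]=56)
best[11] = 67
One optimal cutting: pieces 4 + 4 + 2 with 1 yard of scrap → $67.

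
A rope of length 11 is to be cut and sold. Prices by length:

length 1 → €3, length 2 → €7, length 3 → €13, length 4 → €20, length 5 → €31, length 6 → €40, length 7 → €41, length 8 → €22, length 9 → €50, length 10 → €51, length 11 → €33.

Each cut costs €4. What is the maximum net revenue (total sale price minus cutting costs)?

67

Build v[k] bottom-up: v[k] = max over allowed piece i of (p[i] + v[k−i]) − 4 per cut.
v[1] = 3
v[2] = max(3+3-4, 7+0) = 7
v[3] = max(3+7-4, 7+3-4, 13+0) = 13
v[4] = max(3+13-4, 7+7-4, 13+3-4, 20+0) = 20
v[5] = max(3+20-4, 7+13-4, 13+7-4, 20+3-4, 31+0) = 31
v[6] = max(3+31-4, 7+20-4, 13+13-4, 20+7-4, 31+3-4, 40+0) = 40
v[7] = max(3+40-4, 7+31-4, 13+20-4, …, 40+3-4, 41+0) = 41
v[8] = max(3+41-4, 7+40-4, 13+31-4, …, 41+3-4, 22+0) = 43
v[9] = max(3+43-4, 7+41-4, 13+40-4, …, 22+3-4, 50+0) = 50
v[10] = max(3+50-4, 7+43-4, 13+41-4, …, 50+3-4, 51+0) = 58
v[11] = max(3+58-4, 7+50-4, 13+43-4, …, 51+3-4, 33+0) = 67
One optimal plan: pieces 6 + 5 (1 cut) → €71 − €4 = €67.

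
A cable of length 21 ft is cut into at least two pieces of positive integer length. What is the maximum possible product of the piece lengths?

2187

Let m[k] be the best product for length k (with at least one cut). For each first piece i, the rest contributes max(k−i, m[k−i]).
m[2] = 1*max(1,0) = 1*1 = 1
m[3] = max(1*2, 2*1) = 2
m[4] = max(1*3, 2*2, 3*1) = 4
m[5] = max(1*4, 2*3, 3*2, 4*1) = 6
m[6] = max(1*6, 2*4, 3*3, 4*2, 5*1) = 9
m[7] = max(1*9, 2*6, 3*4, 4*3, 5*2, 6*1) = 12
m[8] = max(1*12, 2*9, 3*6, …, 6*2, 7*1) = 18
m[9] = max(1*18, 2*12, 3*9, …, 7*2, 8*1) = 27
m[10] = max(1*27, 2*18, 3*12, …, 8*2, 9*1) = 36
m[11] = max(1*36, 2*27, 3*18, …, 9*2, 10*1) = 54
m[12] = max(1*54, 2*36, 3*27, …, 10*2, 11*1) = 81
m[13] = max(1*81, 2*54, 3*36, …, 11*2, 12*1) = 108
m[14] = max(1*108, 2*81, 3*54, …, 12*2, 13*1) = 162
m[15] = max(1*162, 2*108, 3*81, …, 13*2, 14*1) = 243
m[16] = max(1*243, 2*162, 3*108, …, 14*2, 15*1) = 324
m[17] = max(1*324, 2*243, 3*162, …, 15*2, 16*1) = 486
m[18] = max(1*486, 2*324, 3*243, …, 16*2, 17*1) = 729
m[19] = max(1*729, 2*486, 3*324, …, 17*2, 18*1) = 972
m[20] = max(1*972, 2*729, 3*486, …, 18*2, 19*1) = 1458
m[21] = max(1*1458, 2*972, 3*729, …, 19*2, 20*1) = 2187
One optimal split: 3 + 3 + 3 + 3 + 3 + 3 + 3; product 3*3*3*3*3*3*3 = 2187.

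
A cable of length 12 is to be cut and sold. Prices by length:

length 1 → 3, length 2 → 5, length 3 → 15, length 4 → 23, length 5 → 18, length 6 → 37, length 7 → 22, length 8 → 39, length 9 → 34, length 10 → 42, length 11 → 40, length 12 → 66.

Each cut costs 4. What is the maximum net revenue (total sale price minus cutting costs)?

70

Let r[k] be the best obtainable value from length k. For each k, try every first piece i and keep the best of price[i] + r[k−i] minus the 4 cut fee when i<k.
r[1] = 3
r[2] = 5
r[3] = 15
r[4] = 23
r[5] = 22  (first piece 1, then r[4]=23)
r[6] = 37
r[7] = 36  (first piece 1, then r[6]=37)
r[8] = 42  (first piece 4, then r[4]=23)
r[9] = 48  (first piece 3, then r[6]=37)
r[10] = 56  (first piece 4, then r[6]=37)
r[11] = 55  (first piece 1, then r[10]=56)
r[12] = 70  (first piece 6, then r[6]=37)
One optimal plan: pieces 6 + 6 (1 cut) → 74 − 4 = 70.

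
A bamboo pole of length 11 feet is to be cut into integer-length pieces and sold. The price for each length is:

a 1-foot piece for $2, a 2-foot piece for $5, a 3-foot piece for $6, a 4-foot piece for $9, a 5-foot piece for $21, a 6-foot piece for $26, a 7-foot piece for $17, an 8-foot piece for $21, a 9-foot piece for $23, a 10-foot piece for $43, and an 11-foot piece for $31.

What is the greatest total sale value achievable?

47

Build best[k] bottom-up: best[k] = max over allowed piece i of (p[i] + best[k−i]).
best[1] = 2
best[2] = max(2+2, 5+0) = 5
best[3] = max(2+5, 5+2, 6+0) = 7
best[4] = max(2+7, 5+5, 6+2, 9+0) = 10
best[5] = max(2+10, 5+7, 6+5, 9+2, 21+0) = 21
best[6] = max(2+21, 5+10, 6+7, 9+5, 21+2, 26+0) = 26
best[7] = max(2+26, 5+21, 6+10, …, 26+2, 17+0) = 28
best[8] = max(2+28, 5+26, 6+21, …, 17+2, 21+0) = 31
best[9] = max(2+31, 5+28, 6+26, …, 21+2, 23+0) = 33
best[10] = max(2+33, 5+31, 6+28, …, 23+2, 43+0) = 43
best[11] = max(2+43, 5+33, 6+31, …, 43+2, 31+0) = 47
One optimal cutting: 6 + 5 → $26 + $21 = $47.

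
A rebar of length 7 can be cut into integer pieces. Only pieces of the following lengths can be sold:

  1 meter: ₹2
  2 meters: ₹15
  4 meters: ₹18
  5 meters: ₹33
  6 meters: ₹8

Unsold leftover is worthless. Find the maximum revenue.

Build r[k] bottom-up: r[k] = max over allowed piece i of (p[i] + r[k−i]).
r[1] = 2
r[2] = max(2+2, 15+0) = 15
r[3] = max(2+15, 15+2) = 17
r[4] = max(2+17, 15+15, 18+0) = 30
r[5] = max(2+30, 15+17, 18+2, 33+0) = 33
r[6] = max(2+33, 15+30, 18+15, 33+2, 8+0) = 45
r[7] = max(2+45, 15+33, 18+17, 33+15, 8+2) = 48
One optimal cutting: 5 + 2 → ₹48.

48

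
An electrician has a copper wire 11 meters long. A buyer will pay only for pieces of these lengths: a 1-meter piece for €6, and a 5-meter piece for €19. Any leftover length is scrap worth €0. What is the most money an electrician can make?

66

Build r[k] bottom-up: r[k] = max over allowed piece i of (p[i] + r[k−i]).
r[1] = 6
r[2] = 12  (first piece 1, then r[1]=6)
r[3] = 18  (first piece 1, then r[2]=12)
r[4] = 24  (first piece 1, then r[3]=18)
r[5] = 30  (first piece 1, then r[4]=24)
r[6] = 36  (first piece 1, then r[5]=30)
r[7] = 42  (first piece 1, then r[6]=36)
r[8] = 48  (first piece 1, then r[7]=42)
r[9] = 54  (first piece 1, then r[8]=48)
r[10] = 60  (first piece 1, then r[9]=54)
r[11] = 66  (first piece 1, then r[10]=60)
One optimal cutting: 1 + 1 + 1 + 1 + 1 + 1 + 1 + 1 + 1 + 1 + 1 → €66.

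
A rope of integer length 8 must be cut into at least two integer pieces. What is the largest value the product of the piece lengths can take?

Fill P[k] for k=2..8: at each k try every first piece i and multiply by the better of (k−i) uncut or P[k−i].
P[2] = 1·max(1,0) = 1·1 = 1
P[3] = max(1·2, 2·1) = 2
P[4] = max(1·3, 2·2, 3·1) = 4
P[5] = max(1·4, 2·3, 3·2, 4·1) = 6
P[6] = max(1·6, 2·4, 3·3, 4·2, 5·1) = 9
P[7] = max(1·9, 2·6, 3·4, 4·3, 5·2, 6·1) = 12
P[8] = max(1·12, 2·9, 3·6, …, 6·2, 7·1) = 18
One optimal split: 3 + 3 + 2; product 3·3·2 = 18.

18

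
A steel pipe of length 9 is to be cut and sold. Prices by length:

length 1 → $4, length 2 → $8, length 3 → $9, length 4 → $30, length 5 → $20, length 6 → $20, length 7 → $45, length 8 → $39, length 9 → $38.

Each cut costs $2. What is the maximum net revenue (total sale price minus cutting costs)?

Build net[k] bottom-up: net[k] = max over allowed piece i of (p[i] + net[k−i]) − 2 per cut.
net[1] = 4
net[2] = max(4+4-2, 8+0) = 8
net[3] = max(4+8-2, 8+4-2, 9+0) = 10
net[4] = max(4+10-2, 8+8-2, 9+4-2, 30+0) = 30
net[5] = max(4+30-2, 8+10-2, 9+8-2, 30+4-2, 20+0) = 32
net[6] = max(4+32-2, 8+30-2, 9+10-2, 30+8-2, 20+4-2, 20+0) = 36
net[7] = max(4+36-2, 8+32-2, 9+30-2, …, 20+4-2, 45+0) = 45
net[8] = max(4+45-2, 8+36-2, 9+32-2, …, 45+4-2, 39+0) = 58
net[9] = max(4+58-2, 8+45-2, 9+36-2, …, 39+4-2, 38+0) = 60
One optimal plan: pieces 4 + 4 + 1 (2 cuts) → $64 − $4 = $60.

60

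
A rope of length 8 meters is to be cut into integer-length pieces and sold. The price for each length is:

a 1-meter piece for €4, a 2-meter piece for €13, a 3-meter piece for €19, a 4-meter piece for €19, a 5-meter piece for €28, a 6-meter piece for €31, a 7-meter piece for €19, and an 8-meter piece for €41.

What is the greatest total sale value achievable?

52

Consider every possible first cut. R[k] is the best of p[i]+R[k−i] over all sellable i≤k.
R[1] = 4
R[2] = 13
R[3] = 19
R[4] = 26  (first piece 2, then R[2]=13)
R[5] = 32  (first piece 2, then R[3]=19)
R[6] = 39  (first piece 2, then R[4]=26)
R[7] = 45  (first piece 2, then R[5]=32)
R[8] = 52  (first piece 2, then R[6]=39)
One optimal cutting: 2 + 2 + 2 + 2 → €13 + €13 + €13 + €13 = €52.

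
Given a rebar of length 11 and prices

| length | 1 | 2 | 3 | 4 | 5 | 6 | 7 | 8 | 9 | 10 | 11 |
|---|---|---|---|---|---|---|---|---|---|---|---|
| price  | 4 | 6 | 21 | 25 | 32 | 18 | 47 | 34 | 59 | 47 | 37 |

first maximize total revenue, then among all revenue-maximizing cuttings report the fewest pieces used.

Let r[k] be the best obtainable value from length k. For each k, try every first piece i and keep the best of price[i] + r[k−i].
r[1] = 4
r[2] = 8  (first piece 1, then r[1]=4)
r[3] = 21
r[4] = 25  (first piece 1, then r[3]=21)
r[5] = 32
r[6] = 42  (first piece 3, then r[3]=21)
r[7] = 47
r[8] = 53  (first piece 3, then r[5]=32)
r[9] = 63  (first piece 3, then r[6]=42)
r[10] = 68  (first piece 3, then r[7]=47)
r[11] = 74  (first piece 3, then r[8]=53)
Maximum revenue is ₹74.
Now minimize piece count subject to staying optimal: for each k, pieces[k] = 1 + min over i with p[i]+r[k−i]=r[k] of pieces[k−i].
pieces[8] = 2
pieces[9] = 3
pieces[10] = 2
pieces[11] = 3

3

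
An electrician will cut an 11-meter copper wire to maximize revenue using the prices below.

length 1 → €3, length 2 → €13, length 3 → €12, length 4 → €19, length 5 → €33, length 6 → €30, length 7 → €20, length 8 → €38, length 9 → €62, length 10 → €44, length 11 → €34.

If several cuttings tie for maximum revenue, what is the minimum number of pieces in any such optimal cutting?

2

Consider every possible first cut. r[k] is the best of p[i]+r[k−i] over all sellable i≤k.
r[1] = 3
r[2] = 13
r[3] = 16  (first piece 1, then r[2]=13)
r[4] = 26  (first piece 2, then r[2]=13)
r[5] = 33
r[6] = 39  (first piece 2, then r[4]=26)
r[7] = 46  (first piece 2, then r[5]=33)
r[8] = 52  (first piece 2, then r[6]=39)
r[9] = 62
r[10] = 66  (first piece 5, then r[5]=33)
r[11] = 75  (first piece 2, then r[9]=62)
Maximum revenue is €75.
Now minimize piece count subject to staying optimal: for each k, pieces[k] = 1 + min over i with p[i]+r[k−i]=r[k] of pieces[k−i].
pieces[8] = 4
pieces[9] = 1
pieces[10] = 2
pieces[11] = 2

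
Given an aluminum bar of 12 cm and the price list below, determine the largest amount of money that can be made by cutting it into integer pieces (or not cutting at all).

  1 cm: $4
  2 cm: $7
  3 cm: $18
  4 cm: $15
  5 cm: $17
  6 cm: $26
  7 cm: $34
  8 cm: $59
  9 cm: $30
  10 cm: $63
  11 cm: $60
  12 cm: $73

Let R[k] be the best obtainable value from length k. For each k, try every first piece i and keep the best of price[i] + R[k−i].
R[1] = 4
R[2] = 8  (first piece 1, then R[1]=4)
R[3] = 18
R[4] = 22  (first piece 1, then R[3]=18)
R[5] = 26  (first piece 1, then R[4]=22)
R[6] = 36  (first piece 3, then R[3]=18)
R[7] = 40  (first piece 1, then R[6]=36)
R[8] = 59
R[9] = 63  (first piece 1, then R[8]=59)
R[10] = 67  (first piece 1, then R[9]=63)
R[11] = 77  (first piece 3, then R[8]=59)
R[12] = 81  (first piece 1, then R[11]=77)
One optimal cutting: 8 + 3 + 1 → $59 + $18 + $4 = $81.

81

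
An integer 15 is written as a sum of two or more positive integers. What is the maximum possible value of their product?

243

Define m[k] = max over 1≤i<k of i · max(k−i, m[k−i]); the inner max lets the remainder stay uncut if that's better.
m[2] = 1×max(1,0) = 1×1 = 1
m[3] = max(1×2, 2×1) = 2
m[4] = max(1×3, 2×2, 3×1) = 4
m[5] = max(1×4, 2×3, 3×2, 4×1) = 6
m[6] = max(1×6, 2×4, 3×3, 4×2, 5×1) = 9
m[7] = max(1×9, 2×6, 3×4, 4×3, 5×2, 6×1) = 12
m[8] = max(1×12, 2×9, 3×6, …, 6×2, 7×1) = 18
m[9] = max(1×18, 2×12, 3×9, …, 7×2, 8×1) = 27
m[10] = max(1×27, 2×18, 3×12, …, 8×2, 9×1) = 36
m[11] = max(1×36, 2×27, 3×18, …, 9×2, 10×1) = 54
m[12] = max(1×54, 2×36, 3×27, …, 10×2, 11×1) = 81
m[13] = max(1×81, 2×54, 3×36, …, 11×2, 12×1) = 108
m[14] = max(1×108, 2×81, 3×54, …, 12×2, 13×1) = 162
m[15] = max(1×162, 2×108, 3×81, …, 13×2, 14×1) = 243
One optimal split: 3 + 3 + 3 + 3 + 3; product 3×3×3×3×3 = 243.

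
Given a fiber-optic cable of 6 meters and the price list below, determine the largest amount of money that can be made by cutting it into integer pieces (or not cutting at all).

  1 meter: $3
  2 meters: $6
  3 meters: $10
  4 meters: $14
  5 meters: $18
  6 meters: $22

22

Build best[k] bottom-up: best[k] = max over allowed piece i of (p[i] + best[k−i]).
best[1] = 3
best[2] = max(3+3, 6+0) = 6
best[3] = max(3+6, 6+3, 10+0) = 10
best[4] = max(3+10, 6+6, 10+3, 14+0) = 14
best[5] = max(3+14, 6+10, 10+6, 14+3, 18+0) = 18
best[6] = max(3+18, 6+14, 10+10, 14+6, 18+3, 22+0) = 22
Best is to sell the whole 6-meter piece uncut for $22.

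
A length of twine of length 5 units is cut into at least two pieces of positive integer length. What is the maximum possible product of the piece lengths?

6

Fill g[k] for k=2..5: at each k try every first piece i and multiply by the better of (k−i) uncut or g[k−i].
g[2] = 1·max(1,0) = 1·1 = 1
g[3] = max(1·2, 2·1) = 2
g[4] = max(1·3, 2·2, 3·1) = 4
g[5] = max(1·4, 2·3, 3·2, 4·1) = 6
One optimal split: 3 + 2; product 3·2 = 6.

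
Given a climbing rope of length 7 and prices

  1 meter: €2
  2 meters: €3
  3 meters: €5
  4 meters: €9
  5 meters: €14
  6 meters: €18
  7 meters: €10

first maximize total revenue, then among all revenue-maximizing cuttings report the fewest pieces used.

2

Let r[k] be the best obtainable value from length k. For each k, try every first piece i and keep the best of price[i] + r[k−i].
r[1] = 2
r[2] = 4  (first piece 1, then r[1]=2)
r[3] = 6  (first piece 1, then r[2]=4)
r[4] = 9
r[5] = 14
r[6] = 18
r[7] = 20  (first piece 1, then r[6]=18)
Maximum revenue is €20.
Now minimize piece count subject to staying optimal: for each k, pieces[k] = 1 + min over i with p[i]+r[k−i]=r[k] of pieces[k−i].
pieces[4] = 1
pieces[5] = 1
pieces[6] = 1
pieces[7] = 2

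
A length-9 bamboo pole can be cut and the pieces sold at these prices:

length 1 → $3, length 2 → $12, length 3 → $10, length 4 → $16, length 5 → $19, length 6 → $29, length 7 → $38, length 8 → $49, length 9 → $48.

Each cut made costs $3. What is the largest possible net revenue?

49

Let v[k] be the best obtainable value from length k. For each k, try every first piece i and keep the best of price[i] + v[k−i] minus the 3 cut fee when i<k.
v[1] = 3
v[2] = max(3+3-3, 12+0) = 12
v[3] = max(3+12-3, 12+3-3, 10+0) = 12
v[4] = max(3+12-3, 12+12-3, 10+3-3, 16+0) = 21
v[5] = max(3+21-3, 12+12-3, 10+12-3, 16+3-3, 19+0) = 21
v[6] = max(3+21-3, 12+21-3, 10+12-3, 16+12-3, 19+3-3, 29+0) = 30
v[7] = max(3+30-3, 12+21-3, 10+21-3, …, 29+3-3, 38+0) = 38
v[8] = max(3+38-3, 12+30-3, 10+21-3, …, 38+3-3, 49+0) = 49
v[9] = max(3+49-3, 12+38-3, 10+30-3, …, 49+3-3, 48+0) = 49
One optimal plan: pieces 8 + 1 (1 cut) → $52 − $3 = $49.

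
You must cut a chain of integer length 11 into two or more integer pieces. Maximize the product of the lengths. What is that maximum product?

54

Let g[k] be the best product for length k (with at least one cut). For each first piece i, the rest contributes max(k−i, g[k−i]).
Small cases: g[2]=1, g[3]=2.
g[4] = max(1·3, 2·2, 3·1) = 4
g[5] = max(1·4, 2·3, 3·2, 4·1) = 6
g[6] = max(1·6, 2·4, 3·3, 4·2, 5·1) = 9
g[7] = max(1·9, 2·6, 3·4, 4·3, 5·2, 6·1) = 12
g[8] = max(1·12, 2·9, 3·6, …, 6·2, 7·1) = 18
g[9] = max(1·18, 2·12, 3·9, …, 7·2, 8·1) = 27
g[10] = max(1·27, 2·18, 3·12, …, 8·2, 9·1) = 36
g[11] = max(1·36, 2·27, 3·18, …, 9·2, 10·1) = 54
One optimal split: 3 + 3 + 3 + 2; product 3·3·3·2 = 54.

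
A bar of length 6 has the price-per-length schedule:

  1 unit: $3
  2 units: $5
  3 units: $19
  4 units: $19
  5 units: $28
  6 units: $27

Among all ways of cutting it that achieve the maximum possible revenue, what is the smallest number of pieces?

2

Consider every possible first cut. r[k] is the best of p[i]+r[k−i] over all sellable i≤k.
r[1] = 3
r[2] = 6  (first piece 1, then r[1]=3)
r[3] = 19
r[4] = 22  (first piece 1, then r[3]=19)
r[5] = 28
r[6] = 38  (first piece 3, then r[3]=19)
Maximum revenue is $38.
Now minimize piece count subject to staying optimal: for each k, pieces[k] = 1 + min over i with p[i]+r[k−i]=r[k] of pieces[k−i].
pieces[3] = 1
pieces[4] = 2
pieces[5] = 1
pieces[6] = 2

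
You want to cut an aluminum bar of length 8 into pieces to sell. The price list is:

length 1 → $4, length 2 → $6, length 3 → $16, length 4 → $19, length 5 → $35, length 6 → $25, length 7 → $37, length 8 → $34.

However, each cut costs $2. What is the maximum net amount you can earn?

49

Let v[k] be the best obtainable value from length k. For each k, try every first piece i and keep the best of price[i] + v[k−i] minus the 2 cut fee when i<k.
v[1] = 4
v[2] = max(4+4-2, 6+0) = 6
v[3] = max(4+6-2, 6+4-2, 16+0) = 16
v[4] = max(4+16-2, 6+6-2, 16+4-2, 19+0) = 19
v[5] = max(4+19-2, 6+16-2, 16+6-2, 19+4-2, 35+0) = 35
v[6] = max(4+35-2, 6+19-2, 16+16-2, 19+6-2, 35+4-2, 25+0) = 37
v[7] = max(4+37-2, 6+35-2, 16+19-2, …, 25+4-2, 37+0) = 39
v[8] = max(4+39-2, 6+37-2, 16+35-2, …, 37+4-2, 34+0) = 49
One optimal plan: pieces 5 + 3 (1 cut) → $51 − $2 = $49.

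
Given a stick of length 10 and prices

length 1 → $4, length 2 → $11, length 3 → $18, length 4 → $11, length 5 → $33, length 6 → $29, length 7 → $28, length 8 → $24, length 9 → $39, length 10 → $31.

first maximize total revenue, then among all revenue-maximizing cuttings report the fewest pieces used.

2

Build r[k] bottom-up: r[k] = max over allowed piece i of (p[i] + r[k−i]).
r[1] = 4
r[2] = max(4+4, 11+0) = 11
r[3] = max(4+11, 11+4, 18+0) = 18
r[4] = max(4+18, 11+11, 18+4, 11+0) = 22
r[5] = max(4+22, 11+18, 18+11, 11+4, 33+0) = 33
r[6] = max(4+33, 11+22, 18+18, 11+11, 33+4, 29+0) = 37
r[7] = max(4+37, 11+33, 18+22, …, 29+4, 28+0) = 44
r[8] = max(4+44, 11+37, 18+33, …, 28+4, 24+0) = 51
r[9] = max(4+51, 11+44, 18+37, …, 24+4, 39+0) = 55
r[10] = max(4+55, 11+51, 18+44, …, 39+4, 31+0) = 66
Maximum revenue is $66.
Now minimize piece count subject to staying optimal: for each k, pieces[k] = 1 + min over i with p[i]+r[k−i]=r[k] of pieces[k−i].
pieces[7] = 2
pieces[8] = 2
pieces[9] = 3
pieces[10] = 2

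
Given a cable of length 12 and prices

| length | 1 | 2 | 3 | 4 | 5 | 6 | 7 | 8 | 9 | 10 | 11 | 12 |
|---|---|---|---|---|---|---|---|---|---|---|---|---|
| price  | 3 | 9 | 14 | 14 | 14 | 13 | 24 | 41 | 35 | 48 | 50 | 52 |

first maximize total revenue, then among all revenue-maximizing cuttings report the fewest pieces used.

Let r[k] be the best obtainable value from length k. For each k, try every first piece i and keep the best of price[i] + r[k−i].
r[1] = 3
r[2] = 9
r[3] = 14
r[4] = 18  (first piece 2, then r[2]=9)
r[5] = 23  (first piece 2, then r[3]=14)
r[6] = 28  (first piece 3, then r[3]=14)
r[7] = 32  (first piece 2, then r[5]=23)
r[8] = 41
r[9] = 44  (first piece 1, then r[8]=41)
r[10] = 50  (first piece 2, then r[8]=41)
r[11] = 55  (first piece 3, then r[8]=41)
r[12] = 59  (first piece 2, then r[10]=50)
Maximum revenue is $59.
Now minimize piece count subject to staying optimal: for each k, pieces[k] = 1 + min over i with p[i]+r[k−i]=r[k] of pieces[k−i].
pieces[9] = 2
pieces[10] = 2
pieces[11] = 2
pieces[12] = 3

3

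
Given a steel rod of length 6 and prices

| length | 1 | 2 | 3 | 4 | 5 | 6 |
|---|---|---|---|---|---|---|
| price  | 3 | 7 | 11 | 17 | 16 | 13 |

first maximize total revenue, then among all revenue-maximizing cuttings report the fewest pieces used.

Let r[k] be the best obtainable value from length k. For each k, try every first piece i and keep the best of price[i] + r[k−i].
r[1] = 3
r[2] = 7
r[3] = 11
r[4] = 17
r[5] = 20  (first piece 1, then r[4]=17)
r[6] = 24  (first piece 2, then r[4]=17)
Maximum revenue is $24.
Now minimize piece count subject to staying optimal: for each k, pieces[k] = 1 + min over i with p[i]+r[k−i]=r[k] of pieces[k−i].
pieces[3] = 1
pieces[4] = 1
pieces[5] = 2
pieces[6] = 2

2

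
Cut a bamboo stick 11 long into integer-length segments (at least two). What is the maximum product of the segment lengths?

Define prod[k] = max over 1≤i<k of i · max(k−i, prod[k−i]); the inner max lets the remainder stay uncut if that's better.
prod[2] = 1*max(1,0) = 1*1 = 1
prod[3] = 1*max(2,1) = 1*2 = 2
prod[4] = 2*max(2,1) = 2*2 = 4
prod[5] = 2*max(3,2) = 2*3 = 6
prod[6] = 3*max(3,2) = 3*3 = 9
prod[7] = 2*max(5,6) = 2*6 = 12
prod[8] = 2*max(6,9) = 2*9 = 18
prod[9] = 3*max(6,9) = 3*9 = 27
prod[10] = 2*max(8,18) = 2*18 = 36
prod[11] = 2*max(9,27) = 2*27 = 54
One optimal split: 3 + 3 + 3 + 2; product 3*3*3*2 = 54.

54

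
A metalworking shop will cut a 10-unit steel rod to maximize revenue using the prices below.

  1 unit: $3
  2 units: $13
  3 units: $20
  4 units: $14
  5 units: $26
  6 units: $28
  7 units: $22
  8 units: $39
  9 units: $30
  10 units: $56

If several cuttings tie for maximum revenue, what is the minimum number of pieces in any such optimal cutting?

4

Consider every possible first cut. r[k] is the best of p[i]+r[k−i] over all sellable i≤k.
r[1] = 3
r[2] = 13
r[3] = 20
r[4] = 26  (first piece 2, then r[2]=13)
r[5] = 33  (first piece 2, then r[3]=20)
r[6] = 40  (first piece 3, then r[3]=20)
r[7] = 46  (first piece 2, then r[5]=33)
r[8] = 53  (first piece 2, then r[6]=40)
r[9] = 60  (first piece 3, then r[6]=40)
r[10] = 66  (first piece 2, then r[8]=53)
Maximum revenue is $66.
Now minimize piece count subject to staying optimal: for each k, pieces[k] = 1 + min over i with p[i]+r[k−i]=r[k] of pieces[k−i].
pieces[7] = 3
pieces[8] = 3
pieces[9] = 3
pieces[10] = 4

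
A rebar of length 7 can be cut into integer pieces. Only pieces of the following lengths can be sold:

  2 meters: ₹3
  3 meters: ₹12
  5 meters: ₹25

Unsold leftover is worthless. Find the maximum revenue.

Consider every possible first cut. r[k] is the best of p[i]+r[k−i] over all sellable i≤k.
r[1] = 0
r[2] = 3
r[3] = max(3+0, 12+0) = 12
r[4] = max(3+3, 12+0) = 12
r[5] = max(3+12, 12+3, 25+0) = 25
r[6] = max(3+12, 12+12, 25+0) = 25
r[7] = max(3+25, 12+12, 25+3) = 28
One optimal cutting: 5 + 2 → ₹28.

28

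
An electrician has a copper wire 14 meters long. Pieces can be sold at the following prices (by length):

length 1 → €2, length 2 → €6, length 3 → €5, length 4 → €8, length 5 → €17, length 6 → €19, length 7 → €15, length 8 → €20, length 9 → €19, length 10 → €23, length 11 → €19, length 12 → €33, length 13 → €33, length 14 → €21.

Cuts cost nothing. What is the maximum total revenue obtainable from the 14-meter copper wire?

Consider every possible first cut. best[k] is the best of p[i]+best[k−i] over all sellable i≤k.
best[1] = 2
best[2] = 6
best[3] = 8  (first piece 1, then best[2]=6)
best[4] = 12  (first piece 2, then best[2]=6)
best[5] = 17
best[6] = 19  (first piece 1, then best[5]=17)
best[7] = 23  (first piece 2, then best[5]=17)
best[8] = 25  (first piece 1, then best[7]=23)
best[9] = 29  (first piece 2, then best[7]=23)
best[10] = 34  (first piece 5, then best[5]=17)
best[11] = 36  (first piece 1, then best[10]=34)
best[12] = 40  (first piece 2, then best[10]=34)
best[13] = 42  (first piece 1, then best[12]=40)
best[14] = 46  (first piece 2, then best[12]=40)
One optimal cutting: 5 + 5 + 2 + 2 → €17 + €17 + €6 + €6 = €46.

46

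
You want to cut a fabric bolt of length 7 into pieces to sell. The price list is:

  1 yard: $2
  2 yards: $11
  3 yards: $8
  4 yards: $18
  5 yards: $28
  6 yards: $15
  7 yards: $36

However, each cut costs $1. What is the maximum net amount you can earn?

Build net[k] bottom-up: net[k] = max over allowed piece i of (p[i] + net[k−i]) − 1 per cut.
net[1] = 2
net[2] = max(2+2-1, 11+0) = 11
net[3] = max(2+11-1, 11+2-1, 8+0) = 12
net[4] = max(2+12-1, 11+11-1, 8+2-1, 18+0) = 21
net[5] = max(2+21-1, 11+12-1, 8+11-1, 18+2-1, 28+0) = 28
net[6] = max(2+28-1, 11+21-1, 8+12-1, 18+11-1, 28+2-1, 15+0) = 31
net[7] = max(2+31-1, 11+28-1, 8+21-1, …, 15+2-1, 36+0) = 38
One optimal plan: pieces 5 + 2 (1 cut) → $39 − $1 = $38.

38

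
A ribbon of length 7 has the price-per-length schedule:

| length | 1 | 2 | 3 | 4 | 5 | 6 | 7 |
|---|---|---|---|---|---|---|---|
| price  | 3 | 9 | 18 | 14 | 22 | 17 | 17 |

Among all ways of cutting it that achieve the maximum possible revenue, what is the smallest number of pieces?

Consider every possible first cut. r[k] is the best of p[i]+r[k−i] over all sellable i≤k.
r[1] = 3
r[2] = 9
r[3] = 18
r[4] = 21  (first piece 1, then r[3]=18)
r[5] = 27  (first piece 2, then r[3]=18)
r[6] = 36  (first piece 3, then r[3]=18)
r[7] = 39  (first piece 1, then r[6]=36)
Maximum revenue is ¢39.
Now minimize piece count subject to staying optimal: for each k, pieces[k] = 1 + min over i with p[i]+r[k−i]=r[k] of pieces[k−i].
pieces[4] = 2
pieces[5] = 2
pieces[6] = 2
pieces[7] = 3

3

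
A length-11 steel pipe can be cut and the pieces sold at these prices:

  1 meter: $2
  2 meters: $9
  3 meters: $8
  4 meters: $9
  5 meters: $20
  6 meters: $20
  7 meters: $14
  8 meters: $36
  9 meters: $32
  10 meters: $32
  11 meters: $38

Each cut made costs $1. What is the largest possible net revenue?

45

Consider every possible first cut. r[k] is the best of p[i]+r[k−i] over all sellable i≤k, charging 1 whenever i<k.
r[1] = 2
r[2] = 9
r[3] = 10  (first piece 1, then r[2]=9)
r[4] = 17  (first piece 2, then r[2]=9)
r[5] = 20
r[6] = 25  (first piece 2, then r[4]=17)
r[7] = 28  (first piece 2, then r[5]=20)
r[8] = 36
r[9] = 37  (first piece 1, then r[8]=36)
r[10] = 44  (first piece 2, then r[8]=36)
r[11] = 45  (first piece 1, then r[10]=44)
One optimal plan: pieces 8 + 2 + 1 (2 cuts) → $47 − $2 = $45.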